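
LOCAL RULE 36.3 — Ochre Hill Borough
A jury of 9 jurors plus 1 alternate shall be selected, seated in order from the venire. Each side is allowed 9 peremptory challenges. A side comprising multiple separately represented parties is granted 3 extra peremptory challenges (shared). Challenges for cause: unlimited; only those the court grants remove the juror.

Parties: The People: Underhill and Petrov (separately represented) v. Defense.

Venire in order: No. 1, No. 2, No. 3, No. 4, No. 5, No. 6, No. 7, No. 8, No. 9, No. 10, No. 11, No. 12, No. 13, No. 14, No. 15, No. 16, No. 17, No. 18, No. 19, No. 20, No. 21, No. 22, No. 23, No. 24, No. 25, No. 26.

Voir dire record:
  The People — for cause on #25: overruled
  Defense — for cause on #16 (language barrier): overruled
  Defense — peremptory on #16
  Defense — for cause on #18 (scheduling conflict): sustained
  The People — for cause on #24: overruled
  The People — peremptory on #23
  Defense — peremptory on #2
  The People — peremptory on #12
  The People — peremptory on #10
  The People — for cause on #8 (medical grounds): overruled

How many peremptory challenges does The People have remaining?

9

The People allotment: 9 base + 3 multi-party = 12.
The People peremptories used: #23, #12, #10 — 3 (for-cause on #25, #24, #8 don't count).
Remaining: 12 − 3 = 9.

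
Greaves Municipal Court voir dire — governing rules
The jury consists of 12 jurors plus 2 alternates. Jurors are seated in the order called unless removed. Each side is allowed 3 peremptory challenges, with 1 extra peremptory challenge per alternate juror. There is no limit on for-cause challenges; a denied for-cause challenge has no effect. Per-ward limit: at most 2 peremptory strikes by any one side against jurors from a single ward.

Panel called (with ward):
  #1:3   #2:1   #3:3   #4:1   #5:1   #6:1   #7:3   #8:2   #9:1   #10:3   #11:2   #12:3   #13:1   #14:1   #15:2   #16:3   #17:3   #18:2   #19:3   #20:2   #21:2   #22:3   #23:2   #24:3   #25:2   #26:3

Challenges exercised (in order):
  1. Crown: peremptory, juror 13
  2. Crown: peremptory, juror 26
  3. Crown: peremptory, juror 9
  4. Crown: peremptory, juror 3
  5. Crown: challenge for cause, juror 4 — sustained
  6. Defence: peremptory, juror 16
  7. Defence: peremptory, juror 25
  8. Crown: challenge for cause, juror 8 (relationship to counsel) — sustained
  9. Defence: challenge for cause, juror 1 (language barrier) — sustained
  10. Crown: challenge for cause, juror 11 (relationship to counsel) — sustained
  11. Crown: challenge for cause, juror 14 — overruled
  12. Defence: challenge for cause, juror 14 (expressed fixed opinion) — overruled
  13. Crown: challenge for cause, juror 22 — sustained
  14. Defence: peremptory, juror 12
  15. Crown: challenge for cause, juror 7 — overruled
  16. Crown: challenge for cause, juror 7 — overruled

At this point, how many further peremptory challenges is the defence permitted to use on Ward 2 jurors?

Defence peremptories so far: #16, #25, #12 — 3 of 5 used, 2 left overall.
Against Ward 2: #25 — 1 used; per-ward cap 2 leaves 1.
Binding limit: min(2, 1) = 1.

1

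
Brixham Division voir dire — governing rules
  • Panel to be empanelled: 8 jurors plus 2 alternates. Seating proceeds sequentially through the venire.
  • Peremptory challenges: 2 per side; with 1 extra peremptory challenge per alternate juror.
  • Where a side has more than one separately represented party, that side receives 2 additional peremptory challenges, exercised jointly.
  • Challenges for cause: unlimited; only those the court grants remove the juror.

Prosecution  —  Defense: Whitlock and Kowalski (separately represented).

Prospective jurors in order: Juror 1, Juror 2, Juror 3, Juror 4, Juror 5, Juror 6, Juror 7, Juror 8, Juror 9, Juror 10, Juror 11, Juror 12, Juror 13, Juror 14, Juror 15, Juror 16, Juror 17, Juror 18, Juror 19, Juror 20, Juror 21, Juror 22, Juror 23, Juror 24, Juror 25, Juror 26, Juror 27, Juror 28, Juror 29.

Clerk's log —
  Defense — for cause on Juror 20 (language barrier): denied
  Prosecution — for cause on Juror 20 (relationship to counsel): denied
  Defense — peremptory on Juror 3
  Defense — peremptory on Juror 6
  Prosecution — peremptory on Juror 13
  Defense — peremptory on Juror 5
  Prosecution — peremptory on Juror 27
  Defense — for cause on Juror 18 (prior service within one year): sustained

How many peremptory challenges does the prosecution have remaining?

2

Prosecution allotment: 2 base + 1 × 2 alternates = 4.
Prosecution peremptories used: #13, #27 — 2 (the for-cause on #20 doesn't count).
Remaining: 4 − 2 = 2.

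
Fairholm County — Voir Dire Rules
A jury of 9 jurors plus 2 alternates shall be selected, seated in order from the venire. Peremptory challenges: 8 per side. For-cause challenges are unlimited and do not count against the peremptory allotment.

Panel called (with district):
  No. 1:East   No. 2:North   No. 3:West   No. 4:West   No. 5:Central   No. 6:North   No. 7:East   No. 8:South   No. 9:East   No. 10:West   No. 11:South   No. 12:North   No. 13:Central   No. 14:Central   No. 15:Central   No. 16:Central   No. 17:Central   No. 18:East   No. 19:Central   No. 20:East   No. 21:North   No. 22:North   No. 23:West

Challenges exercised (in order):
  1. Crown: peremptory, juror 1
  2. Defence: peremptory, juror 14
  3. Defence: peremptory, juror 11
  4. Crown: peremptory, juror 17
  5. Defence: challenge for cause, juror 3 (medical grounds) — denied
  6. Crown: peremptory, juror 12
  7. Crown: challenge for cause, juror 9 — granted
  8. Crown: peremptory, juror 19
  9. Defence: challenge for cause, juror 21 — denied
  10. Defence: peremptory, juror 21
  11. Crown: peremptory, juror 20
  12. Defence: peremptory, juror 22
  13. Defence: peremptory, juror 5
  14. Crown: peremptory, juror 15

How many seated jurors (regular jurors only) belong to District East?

Removed: #1, #5, #9, #11, #12, #14, #15, #17, #19, #20, #21, #22.
Seated jurors 1–9: #2, #3, #4, #6, #7, #8, #10, #13, #16 (alternates #18, #23 not counted).
Of those, in District East: #7 → 1.

1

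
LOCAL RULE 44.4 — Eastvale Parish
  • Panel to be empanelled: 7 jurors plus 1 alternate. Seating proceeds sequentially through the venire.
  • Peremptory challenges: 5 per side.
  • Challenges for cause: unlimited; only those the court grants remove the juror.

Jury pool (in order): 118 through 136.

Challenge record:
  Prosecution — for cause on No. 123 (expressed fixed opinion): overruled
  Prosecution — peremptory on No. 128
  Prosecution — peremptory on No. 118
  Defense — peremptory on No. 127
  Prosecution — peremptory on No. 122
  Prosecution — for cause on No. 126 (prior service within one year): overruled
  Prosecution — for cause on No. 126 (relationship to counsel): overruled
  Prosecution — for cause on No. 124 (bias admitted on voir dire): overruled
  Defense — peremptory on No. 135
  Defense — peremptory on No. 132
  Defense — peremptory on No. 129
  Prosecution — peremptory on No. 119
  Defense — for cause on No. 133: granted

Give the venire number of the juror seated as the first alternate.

Removed: #118, #119, #122, #127, #128, #129, #132, #133, #135. (#123, #124, #126 stay — for-cause denied.)
Filling seats in venire order through position 8: #120, #121, #123, #124, #125, #126, #130, #131.
So alternate 1 is #131.

131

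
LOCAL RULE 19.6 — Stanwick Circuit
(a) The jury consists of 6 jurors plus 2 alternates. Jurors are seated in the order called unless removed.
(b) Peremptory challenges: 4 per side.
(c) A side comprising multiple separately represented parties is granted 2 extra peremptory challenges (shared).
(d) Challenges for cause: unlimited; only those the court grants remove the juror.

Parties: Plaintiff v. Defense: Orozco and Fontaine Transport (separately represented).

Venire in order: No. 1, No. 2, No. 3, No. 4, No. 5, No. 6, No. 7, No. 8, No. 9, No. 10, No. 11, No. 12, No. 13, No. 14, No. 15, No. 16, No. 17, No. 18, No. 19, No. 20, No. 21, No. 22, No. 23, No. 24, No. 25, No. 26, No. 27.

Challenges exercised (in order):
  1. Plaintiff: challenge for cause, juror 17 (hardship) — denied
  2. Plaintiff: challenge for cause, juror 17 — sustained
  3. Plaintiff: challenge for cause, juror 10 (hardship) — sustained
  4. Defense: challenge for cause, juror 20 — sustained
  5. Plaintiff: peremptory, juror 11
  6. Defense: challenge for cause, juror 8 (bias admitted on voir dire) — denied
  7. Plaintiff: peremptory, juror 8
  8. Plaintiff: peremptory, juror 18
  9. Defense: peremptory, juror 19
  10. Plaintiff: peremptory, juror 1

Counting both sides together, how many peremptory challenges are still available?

Plaintiff allotment: 4. Defense allotment: 4 base + 2 multi-party = 6.
Plaintiff peremptories used: #11, #8, #18, #1 — 4 (for-cause on #17, #17, #10 don't count).
Defense peremptories used: #19 — 1 (for-cause on #20, #8 don't count).
Remaining: (4 − 4) + (6 − 1) = 5.

5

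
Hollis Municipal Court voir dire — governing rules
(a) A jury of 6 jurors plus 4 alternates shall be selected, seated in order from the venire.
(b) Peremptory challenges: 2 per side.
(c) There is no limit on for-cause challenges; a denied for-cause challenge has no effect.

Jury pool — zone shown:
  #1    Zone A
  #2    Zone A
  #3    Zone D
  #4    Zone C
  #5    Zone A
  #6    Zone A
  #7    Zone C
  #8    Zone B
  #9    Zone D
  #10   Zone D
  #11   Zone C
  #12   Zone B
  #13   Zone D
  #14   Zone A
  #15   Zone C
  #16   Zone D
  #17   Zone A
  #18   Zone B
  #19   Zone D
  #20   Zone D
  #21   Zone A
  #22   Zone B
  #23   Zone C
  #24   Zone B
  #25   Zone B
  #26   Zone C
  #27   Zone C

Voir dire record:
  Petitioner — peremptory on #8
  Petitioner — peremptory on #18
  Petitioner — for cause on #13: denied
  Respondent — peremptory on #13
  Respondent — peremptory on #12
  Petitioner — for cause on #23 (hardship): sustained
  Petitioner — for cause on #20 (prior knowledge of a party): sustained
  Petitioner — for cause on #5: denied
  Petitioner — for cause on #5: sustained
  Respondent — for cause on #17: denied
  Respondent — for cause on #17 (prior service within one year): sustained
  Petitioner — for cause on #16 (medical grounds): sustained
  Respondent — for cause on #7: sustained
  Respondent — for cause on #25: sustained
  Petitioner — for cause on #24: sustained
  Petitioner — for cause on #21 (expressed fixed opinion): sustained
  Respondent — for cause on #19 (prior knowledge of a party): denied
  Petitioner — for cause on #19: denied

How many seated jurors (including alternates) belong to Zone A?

Removed: #5, #7, #8, #12, #13, #16, #17, #18, #20, #21, #23, #24, #25.
Seated (10 incl. alternates): #1, #2, #3, #4, #6, #9, #10, #11, #14, #15.
Of those, in Zone A: #1, #2, #6, #14 → 4.

4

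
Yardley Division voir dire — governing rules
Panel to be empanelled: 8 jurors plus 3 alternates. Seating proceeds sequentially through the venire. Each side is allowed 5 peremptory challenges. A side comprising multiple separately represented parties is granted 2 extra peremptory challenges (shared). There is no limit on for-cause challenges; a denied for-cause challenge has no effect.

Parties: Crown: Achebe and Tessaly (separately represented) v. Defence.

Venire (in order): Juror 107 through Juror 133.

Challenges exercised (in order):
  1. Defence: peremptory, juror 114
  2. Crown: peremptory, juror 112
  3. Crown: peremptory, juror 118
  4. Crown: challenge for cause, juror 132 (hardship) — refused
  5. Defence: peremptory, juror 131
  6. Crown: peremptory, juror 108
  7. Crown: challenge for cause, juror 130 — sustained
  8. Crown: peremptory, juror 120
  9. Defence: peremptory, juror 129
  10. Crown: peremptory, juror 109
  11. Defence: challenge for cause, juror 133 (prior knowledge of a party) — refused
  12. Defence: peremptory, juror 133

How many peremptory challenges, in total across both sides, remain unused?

3

Crown allotment: 5 base + 2 multi-party = 7. Defence allotment: 5.
Crown peremptories used: #112, #118, #108, #120, #109 — 5 (for-cause on #132, #130 don't count).
Defence peremptories used: #114, #131, #129, #133 — 4 (the for-cause on #133 doesn't count).
Remaining: (7 − 5) + (5 − 4) = 3.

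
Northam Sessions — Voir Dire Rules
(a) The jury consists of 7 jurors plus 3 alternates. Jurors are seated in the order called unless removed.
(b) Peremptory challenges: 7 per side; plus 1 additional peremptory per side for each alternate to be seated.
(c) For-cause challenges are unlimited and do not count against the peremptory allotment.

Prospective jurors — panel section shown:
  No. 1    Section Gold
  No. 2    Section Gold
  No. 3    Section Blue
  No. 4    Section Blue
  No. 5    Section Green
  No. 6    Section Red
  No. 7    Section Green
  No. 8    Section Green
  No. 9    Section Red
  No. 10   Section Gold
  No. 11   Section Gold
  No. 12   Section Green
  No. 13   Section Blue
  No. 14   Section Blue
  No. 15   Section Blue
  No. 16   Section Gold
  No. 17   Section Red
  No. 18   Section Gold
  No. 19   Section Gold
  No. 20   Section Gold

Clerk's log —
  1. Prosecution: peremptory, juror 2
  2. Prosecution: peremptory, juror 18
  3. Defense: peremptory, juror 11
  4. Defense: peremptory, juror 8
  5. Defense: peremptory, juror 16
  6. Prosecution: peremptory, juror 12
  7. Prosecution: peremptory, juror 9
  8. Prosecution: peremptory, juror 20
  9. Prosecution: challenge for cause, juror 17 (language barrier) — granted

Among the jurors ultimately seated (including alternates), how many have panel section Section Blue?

5

Removed: #2, #8, #9, #11, #12, #16, #17, #18, #20.
Seated (10 incl. alternates): #1, #3, #4, #5, #6, #7, #10, #13, #14, #15.
Of those, in Section Blue: #3, #4, #13, #14, #15 → 5.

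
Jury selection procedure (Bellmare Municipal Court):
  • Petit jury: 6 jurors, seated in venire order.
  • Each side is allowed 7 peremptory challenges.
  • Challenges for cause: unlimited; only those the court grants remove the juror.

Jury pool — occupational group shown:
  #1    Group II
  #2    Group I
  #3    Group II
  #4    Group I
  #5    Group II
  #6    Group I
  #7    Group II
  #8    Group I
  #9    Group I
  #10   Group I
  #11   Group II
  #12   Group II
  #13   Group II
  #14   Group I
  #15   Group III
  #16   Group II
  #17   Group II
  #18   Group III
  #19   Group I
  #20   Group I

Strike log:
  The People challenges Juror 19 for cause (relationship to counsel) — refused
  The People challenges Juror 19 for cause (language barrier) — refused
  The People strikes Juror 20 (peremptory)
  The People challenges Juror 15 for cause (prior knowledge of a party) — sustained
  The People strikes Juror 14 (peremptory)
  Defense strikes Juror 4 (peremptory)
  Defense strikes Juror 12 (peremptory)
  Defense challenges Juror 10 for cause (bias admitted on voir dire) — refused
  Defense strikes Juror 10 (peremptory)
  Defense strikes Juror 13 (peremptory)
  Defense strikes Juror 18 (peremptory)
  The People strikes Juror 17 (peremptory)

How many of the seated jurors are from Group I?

Removed: #4, #10, #12, #13, #14, #15, #17, #18, #20.
Seated jurors 1–6: #1, #2, #3, #5, #6, #7.
Of those, in Group I: #2, #6 → 2.

2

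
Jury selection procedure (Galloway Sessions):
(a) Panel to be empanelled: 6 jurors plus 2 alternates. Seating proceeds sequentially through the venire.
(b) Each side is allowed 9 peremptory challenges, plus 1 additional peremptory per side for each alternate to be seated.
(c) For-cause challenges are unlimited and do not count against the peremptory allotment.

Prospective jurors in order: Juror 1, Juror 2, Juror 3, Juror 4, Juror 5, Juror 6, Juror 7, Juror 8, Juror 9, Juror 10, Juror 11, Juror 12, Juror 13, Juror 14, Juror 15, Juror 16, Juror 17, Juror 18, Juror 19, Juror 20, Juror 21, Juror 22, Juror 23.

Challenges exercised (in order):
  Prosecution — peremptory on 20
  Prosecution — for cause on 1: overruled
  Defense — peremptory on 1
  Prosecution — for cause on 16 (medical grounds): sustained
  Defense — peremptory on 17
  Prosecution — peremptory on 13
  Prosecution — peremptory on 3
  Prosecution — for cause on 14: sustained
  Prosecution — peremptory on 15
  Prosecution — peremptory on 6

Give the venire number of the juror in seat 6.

Removed: #1, #3, #6, #13, #14, #15, #16, #17, #20.
Seating in order: seats 1–6 → #2, #4, #5, #7, #8, #9; alternates → #10, #11.
So seat 6 is #9.

9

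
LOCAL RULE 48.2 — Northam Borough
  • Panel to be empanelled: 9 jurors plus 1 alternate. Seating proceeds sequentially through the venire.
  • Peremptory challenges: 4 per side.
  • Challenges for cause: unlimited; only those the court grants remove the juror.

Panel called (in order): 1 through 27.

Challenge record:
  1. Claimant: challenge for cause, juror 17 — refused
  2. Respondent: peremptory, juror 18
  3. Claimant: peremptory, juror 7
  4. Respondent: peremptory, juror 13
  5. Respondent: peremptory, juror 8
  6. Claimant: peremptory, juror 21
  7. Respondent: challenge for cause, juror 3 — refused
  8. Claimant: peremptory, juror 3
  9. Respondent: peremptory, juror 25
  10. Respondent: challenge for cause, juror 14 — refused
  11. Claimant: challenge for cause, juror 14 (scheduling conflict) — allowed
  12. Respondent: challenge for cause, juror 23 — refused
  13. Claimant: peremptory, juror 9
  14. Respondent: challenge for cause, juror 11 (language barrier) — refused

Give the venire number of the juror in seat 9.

Removed: #3, #7, #8, #9, #13, #14, #18, #21, #25. (#11, #17, #23 stay — for-cause denied.)
Seating in order: seats 1–9 → #1, #2, #4, #5, #6, #10, #11, #12, #15; alternates → #16.
So seat 9 is #15.

15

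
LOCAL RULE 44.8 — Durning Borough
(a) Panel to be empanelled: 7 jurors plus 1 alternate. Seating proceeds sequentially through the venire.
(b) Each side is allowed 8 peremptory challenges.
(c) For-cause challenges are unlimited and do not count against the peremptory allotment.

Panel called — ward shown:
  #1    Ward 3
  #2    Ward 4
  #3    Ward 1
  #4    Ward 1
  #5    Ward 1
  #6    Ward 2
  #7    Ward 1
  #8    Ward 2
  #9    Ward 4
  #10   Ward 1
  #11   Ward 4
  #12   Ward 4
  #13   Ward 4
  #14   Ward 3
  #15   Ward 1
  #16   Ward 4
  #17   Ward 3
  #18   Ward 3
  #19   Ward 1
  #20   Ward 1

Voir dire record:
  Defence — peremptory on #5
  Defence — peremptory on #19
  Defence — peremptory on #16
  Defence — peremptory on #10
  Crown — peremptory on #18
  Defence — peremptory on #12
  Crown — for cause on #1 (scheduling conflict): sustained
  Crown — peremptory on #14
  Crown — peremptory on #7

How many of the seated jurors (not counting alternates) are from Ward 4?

Removed: #1, #5, #7, #10, #12, #14, #16, #18, #19.
Seated jurors 1–7: #2, #3, #4, #6, #8, #9, #11 (alternates #13 not counted).
Of those, in Ward 4: #2, #9, #11 → 3.

3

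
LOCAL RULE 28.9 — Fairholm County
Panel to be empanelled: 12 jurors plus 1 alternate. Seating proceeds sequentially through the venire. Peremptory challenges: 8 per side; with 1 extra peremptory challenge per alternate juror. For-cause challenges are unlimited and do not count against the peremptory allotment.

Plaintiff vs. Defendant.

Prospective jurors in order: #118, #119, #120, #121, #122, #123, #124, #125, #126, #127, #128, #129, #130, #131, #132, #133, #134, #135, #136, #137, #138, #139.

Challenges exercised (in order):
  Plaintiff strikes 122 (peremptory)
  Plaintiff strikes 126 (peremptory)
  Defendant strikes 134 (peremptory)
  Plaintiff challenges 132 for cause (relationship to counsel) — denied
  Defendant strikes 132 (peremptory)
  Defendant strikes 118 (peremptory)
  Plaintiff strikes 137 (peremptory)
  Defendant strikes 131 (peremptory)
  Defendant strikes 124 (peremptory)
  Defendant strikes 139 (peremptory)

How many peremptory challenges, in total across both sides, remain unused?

Plaintiff allotment: 8 base + 1 × 1 alternate = 9. Defendant allotment: 8 base + 1 × 1 alternate = 9.
Plaintiff peremptories used: #122, #126, #137 — 3 (the for-cause on #132 doesn't count).
Defendant peremptories used: #134, #132, #118, #131, #124, #139 — 6.
Remaining: (9 − 3) + (9 − 6) = 9.

9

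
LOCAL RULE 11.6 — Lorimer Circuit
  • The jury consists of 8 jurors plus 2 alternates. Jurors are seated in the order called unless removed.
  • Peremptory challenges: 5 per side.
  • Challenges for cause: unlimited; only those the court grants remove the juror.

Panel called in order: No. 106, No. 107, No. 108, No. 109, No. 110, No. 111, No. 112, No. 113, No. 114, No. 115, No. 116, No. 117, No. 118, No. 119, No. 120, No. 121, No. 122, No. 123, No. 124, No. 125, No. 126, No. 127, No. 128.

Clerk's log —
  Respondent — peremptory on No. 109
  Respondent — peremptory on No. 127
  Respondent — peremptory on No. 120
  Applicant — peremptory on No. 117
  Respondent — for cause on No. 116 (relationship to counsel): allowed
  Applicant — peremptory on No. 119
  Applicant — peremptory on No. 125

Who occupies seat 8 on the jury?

Removed: #109, #116, #117, #119, #120, #125, #127.
Filling seats in venire order through position 8: #106, #107, #108, #110, #111, #112, #113, #114.
So seat 8 is #114.

114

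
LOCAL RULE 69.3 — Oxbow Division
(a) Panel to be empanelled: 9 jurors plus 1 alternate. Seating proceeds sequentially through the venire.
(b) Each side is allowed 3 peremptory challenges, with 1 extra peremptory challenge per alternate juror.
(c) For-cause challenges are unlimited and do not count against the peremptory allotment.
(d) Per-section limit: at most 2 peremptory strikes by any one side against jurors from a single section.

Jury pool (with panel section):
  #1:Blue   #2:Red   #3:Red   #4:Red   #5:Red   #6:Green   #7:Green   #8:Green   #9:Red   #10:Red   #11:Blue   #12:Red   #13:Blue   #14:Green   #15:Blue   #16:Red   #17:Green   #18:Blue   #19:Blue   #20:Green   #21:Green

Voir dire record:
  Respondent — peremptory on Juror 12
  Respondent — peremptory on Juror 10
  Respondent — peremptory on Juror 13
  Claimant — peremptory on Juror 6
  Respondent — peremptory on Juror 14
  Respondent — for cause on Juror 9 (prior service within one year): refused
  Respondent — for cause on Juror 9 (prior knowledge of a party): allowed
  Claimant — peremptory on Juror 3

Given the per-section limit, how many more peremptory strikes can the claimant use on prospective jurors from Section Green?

Claimant peremptories so far: #6, #3 — 2 of 4 used, 2 left overall.
Against Section Green: #6 — 1 used; per-section cap 2 leaves 1.
Binding limit: min(2, 1) = 1.

1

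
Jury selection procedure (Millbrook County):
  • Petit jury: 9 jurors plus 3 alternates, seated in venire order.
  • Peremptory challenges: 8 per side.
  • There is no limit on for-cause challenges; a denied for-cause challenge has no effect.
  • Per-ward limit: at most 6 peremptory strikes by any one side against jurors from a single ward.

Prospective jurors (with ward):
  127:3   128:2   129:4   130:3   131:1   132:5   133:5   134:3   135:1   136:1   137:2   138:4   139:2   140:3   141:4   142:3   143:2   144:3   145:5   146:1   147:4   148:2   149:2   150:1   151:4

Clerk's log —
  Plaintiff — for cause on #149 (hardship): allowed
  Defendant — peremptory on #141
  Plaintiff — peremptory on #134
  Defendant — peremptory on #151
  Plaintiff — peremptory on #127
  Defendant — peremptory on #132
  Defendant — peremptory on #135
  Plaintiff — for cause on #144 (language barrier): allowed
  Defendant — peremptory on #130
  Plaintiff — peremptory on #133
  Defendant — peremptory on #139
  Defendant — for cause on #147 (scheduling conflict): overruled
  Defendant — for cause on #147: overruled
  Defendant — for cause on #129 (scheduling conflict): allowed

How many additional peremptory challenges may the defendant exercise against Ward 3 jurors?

Defendant peremptories so far: #141, #151, #132, #135, #130, #139 — 6 of 8 used, 2 left overall.
Against Ward 3: #130 — 1 used; per-ward cap 6 leaves 5.
Binding limit: min(2, 5) = 2.

2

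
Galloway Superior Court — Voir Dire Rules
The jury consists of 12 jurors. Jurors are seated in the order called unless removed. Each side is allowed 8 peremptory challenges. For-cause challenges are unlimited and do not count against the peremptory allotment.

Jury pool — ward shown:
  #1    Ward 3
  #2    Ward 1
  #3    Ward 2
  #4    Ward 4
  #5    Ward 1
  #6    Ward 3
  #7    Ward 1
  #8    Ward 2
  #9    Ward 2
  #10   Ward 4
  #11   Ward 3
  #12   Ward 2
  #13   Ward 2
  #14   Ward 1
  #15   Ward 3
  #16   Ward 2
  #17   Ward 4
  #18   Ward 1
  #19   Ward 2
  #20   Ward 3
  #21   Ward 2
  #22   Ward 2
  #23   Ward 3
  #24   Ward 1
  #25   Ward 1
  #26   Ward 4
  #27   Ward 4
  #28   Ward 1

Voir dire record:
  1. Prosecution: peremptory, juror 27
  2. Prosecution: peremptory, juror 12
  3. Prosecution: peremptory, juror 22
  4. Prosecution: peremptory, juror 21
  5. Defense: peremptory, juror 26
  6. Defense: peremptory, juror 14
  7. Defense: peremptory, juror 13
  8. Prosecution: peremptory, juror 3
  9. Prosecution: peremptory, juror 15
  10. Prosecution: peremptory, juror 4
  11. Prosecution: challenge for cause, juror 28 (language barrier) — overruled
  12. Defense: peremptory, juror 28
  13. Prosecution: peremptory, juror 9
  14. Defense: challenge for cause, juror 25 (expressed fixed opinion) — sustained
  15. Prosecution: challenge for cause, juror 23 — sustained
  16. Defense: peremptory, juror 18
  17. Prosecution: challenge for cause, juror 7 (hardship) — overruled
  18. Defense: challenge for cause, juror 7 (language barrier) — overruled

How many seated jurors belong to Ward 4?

2

Removed: #3, #4, #9, #12, #13, #14, #15, #18, #21, #22, #23, #25, #26, #27, #28.
Seated jurors 1–12: #1, #2, #5, #6, #7, #8, #10, #11, #16, #17, #19, #20.
Of those, in Ward 4: #10, #17 → 2.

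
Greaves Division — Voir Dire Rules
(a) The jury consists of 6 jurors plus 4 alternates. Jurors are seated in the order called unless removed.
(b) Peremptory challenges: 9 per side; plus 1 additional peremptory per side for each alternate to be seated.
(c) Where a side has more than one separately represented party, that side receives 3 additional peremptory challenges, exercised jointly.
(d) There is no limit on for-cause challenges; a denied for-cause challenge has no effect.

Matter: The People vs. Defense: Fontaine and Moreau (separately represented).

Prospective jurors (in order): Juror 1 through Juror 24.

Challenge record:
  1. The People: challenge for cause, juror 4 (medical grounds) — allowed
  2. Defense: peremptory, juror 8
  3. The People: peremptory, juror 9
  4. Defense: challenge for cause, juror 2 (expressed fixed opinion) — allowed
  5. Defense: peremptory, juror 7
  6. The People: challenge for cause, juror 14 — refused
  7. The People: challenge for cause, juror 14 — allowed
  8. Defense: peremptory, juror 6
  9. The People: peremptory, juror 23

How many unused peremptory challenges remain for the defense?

Defense allotment: 9 base + 1 × 4 alternates + 3 multi-party = 16.
Defense peremptories used: #8, #7, #6 — 3 (the for-cause on #2 doesn't count).
Remaining: 16 − 3 = 13.

13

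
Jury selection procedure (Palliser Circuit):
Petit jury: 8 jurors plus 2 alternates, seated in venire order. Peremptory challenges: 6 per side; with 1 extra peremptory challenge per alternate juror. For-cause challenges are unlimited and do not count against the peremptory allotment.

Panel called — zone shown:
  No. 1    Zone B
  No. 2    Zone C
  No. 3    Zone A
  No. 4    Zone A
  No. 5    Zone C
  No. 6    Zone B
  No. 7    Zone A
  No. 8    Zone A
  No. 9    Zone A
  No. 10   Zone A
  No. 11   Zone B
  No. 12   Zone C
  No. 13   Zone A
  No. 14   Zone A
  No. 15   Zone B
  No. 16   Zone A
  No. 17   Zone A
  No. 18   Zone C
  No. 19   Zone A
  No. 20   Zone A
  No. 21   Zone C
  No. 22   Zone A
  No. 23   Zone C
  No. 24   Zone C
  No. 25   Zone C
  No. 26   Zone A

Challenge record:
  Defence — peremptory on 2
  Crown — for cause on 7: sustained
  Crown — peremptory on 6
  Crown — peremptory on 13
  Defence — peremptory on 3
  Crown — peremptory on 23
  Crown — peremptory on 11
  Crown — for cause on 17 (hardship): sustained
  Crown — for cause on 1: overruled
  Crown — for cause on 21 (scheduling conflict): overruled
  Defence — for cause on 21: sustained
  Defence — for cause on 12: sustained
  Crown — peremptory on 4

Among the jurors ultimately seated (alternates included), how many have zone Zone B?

Removed: #2, #3, #4, #6, #7, #11, #12, #13, #17, #21, #23.
Seated (10 incl. alternates): #1, #5, #8, #9, #10, #14, #15, #16, #18, #19.
Of those, in Zone B: #1, #15 → 2.

2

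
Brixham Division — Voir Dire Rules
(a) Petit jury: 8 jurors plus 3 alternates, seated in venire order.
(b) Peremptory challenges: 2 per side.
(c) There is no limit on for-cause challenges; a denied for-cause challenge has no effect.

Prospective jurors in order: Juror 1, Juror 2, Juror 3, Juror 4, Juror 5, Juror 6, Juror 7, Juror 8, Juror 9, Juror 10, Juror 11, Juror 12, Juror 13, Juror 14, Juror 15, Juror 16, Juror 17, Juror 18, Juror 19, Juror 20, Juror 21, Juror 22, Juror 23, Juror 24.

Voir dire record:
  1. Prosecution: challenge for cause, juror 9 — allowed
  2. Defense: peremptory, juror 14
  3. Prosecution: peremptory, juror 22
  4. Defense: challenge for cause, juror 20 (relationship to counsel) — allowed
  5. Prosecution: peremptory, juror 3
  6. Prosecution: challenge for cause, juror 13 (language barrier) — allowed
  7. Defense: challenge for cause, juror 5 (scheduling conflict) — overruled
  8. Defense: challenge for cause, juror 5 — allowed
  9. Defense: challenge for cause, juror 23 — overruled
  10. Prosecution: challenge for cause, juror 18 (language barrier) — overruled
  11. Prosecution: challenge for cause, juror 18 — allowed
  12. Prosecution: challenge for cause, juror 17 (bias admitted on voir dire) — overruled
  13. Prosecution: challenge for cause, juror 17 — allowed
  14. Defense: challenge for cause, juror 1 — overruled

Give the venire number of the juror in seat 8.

Removed: #3, #5, #9, #13, #14, #17, #18, #20, #22. (#1, #23 stay — for-cause denied.)
Seating in order: seats 1–8 → #1, #2, #4, #6, #7, #8, #10, #11; alternates → #12, #15, #16.
So seat 8 is #11.

11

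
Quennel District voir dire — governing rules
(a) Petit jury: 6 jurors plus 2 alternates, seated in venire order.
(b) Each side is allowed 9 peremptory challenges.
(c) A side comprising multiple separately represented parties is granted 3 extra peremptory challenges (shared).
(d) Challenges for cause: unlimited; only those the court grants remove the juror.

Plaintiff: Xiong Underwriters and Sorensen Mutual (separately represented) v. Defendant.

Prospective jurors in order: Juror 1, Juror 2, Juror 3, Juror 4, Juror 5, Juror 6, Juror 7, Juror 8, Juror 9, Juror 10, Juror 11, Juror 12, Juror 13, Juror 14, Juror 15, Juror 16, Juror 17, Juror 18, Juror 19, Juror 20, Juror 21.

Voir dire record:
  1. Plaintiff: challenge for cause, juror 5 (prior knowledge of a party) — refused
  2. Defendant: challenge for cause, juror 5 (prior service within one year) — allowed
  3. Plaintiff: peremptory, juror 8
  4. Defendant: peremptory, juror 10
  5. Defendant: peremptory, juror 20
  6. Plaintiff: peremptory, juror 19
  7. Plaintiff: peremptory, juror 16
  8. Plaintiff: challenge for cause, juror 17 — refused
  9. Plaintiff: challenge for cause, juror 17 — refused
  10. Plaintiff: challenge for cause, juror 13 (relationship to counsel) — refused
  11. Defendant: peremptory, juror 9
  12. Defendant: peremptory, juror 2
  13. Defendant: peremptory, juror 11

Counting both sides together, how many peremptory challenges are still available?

13

Plaintiff allotment: 9 base + 3 multi-party = 12. Defendant allotment: 9.
Plaintiff peremptories used: #8, #19, #16 — 3 (for-cause on #5, #17, #17, #13 don't count).
Defendant peremptories used: #10, #20, #9, #2, #11 — 5 (the for-cause on #5 doesn't count).
Remaining: (12 − 3) + (9 − 5) = 13.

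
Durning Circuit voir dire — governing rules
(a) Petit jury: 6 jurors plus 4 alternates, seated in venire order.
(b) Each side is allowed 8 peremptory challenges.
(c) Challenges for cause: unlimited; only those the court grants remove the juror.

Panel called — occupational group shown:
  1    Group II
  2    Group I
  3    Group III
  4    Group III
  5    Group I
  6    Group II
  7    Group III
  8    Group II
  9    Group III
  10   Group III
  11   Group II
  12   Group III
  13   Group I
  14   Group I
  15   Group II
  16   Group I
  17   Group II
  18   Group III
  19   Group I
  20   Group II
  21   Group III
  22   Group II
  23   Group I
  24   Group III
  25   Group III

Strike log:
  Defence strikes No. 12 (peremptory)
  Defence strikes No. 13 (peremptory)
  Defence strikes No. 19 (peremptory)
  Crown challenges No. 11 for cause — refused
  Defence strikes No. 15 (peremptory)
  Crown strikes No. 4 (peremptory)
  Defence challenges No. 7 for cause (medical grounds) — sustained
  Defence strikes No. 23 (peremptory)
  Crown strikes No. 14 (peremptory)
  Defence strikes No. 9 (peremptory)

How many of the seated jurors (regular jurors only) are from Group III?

1

Removed: #4, #7, #9, #12, #13, #14, #15, #19, #23.
Seated jurors 1–6: #1, #2, #3, #5, #6, #8 (alternates #10, #11, #16, #17 not counted).
Of those, in Group III: #3 → 1.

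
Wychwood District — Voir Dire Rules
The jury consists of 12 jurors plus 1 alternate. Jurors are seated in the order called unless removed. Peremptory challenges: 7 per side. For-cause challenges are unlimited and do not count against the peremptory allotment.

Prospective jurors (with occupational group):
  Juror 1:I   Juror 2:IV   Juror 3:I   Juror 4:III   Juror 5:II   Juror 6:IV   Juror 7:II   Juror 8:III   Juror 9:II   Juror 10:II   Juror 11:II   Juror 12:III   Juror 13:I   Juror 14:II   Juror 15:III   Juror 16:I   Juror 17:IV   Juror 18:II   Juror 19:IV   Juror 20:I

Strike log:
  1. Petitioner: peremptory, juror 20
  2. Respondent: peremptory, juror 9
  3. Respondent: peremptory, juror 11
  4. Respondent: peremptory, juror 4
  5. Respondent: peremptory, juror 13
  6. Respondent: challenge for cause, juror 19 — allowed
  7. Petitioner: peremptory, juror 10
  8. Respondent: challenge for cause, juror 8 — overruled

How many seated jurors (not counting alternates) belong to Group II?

Removed: #4, #9, #10, #11, #13, #19, #20.
Seated jurors 1–12: #1, #2, #3, #5, #6, #7, #8, #12, #14, #15, #16, #17 (alternates #18 not counted).
Of those, in Group II: #5, #7, #14 → 3.

3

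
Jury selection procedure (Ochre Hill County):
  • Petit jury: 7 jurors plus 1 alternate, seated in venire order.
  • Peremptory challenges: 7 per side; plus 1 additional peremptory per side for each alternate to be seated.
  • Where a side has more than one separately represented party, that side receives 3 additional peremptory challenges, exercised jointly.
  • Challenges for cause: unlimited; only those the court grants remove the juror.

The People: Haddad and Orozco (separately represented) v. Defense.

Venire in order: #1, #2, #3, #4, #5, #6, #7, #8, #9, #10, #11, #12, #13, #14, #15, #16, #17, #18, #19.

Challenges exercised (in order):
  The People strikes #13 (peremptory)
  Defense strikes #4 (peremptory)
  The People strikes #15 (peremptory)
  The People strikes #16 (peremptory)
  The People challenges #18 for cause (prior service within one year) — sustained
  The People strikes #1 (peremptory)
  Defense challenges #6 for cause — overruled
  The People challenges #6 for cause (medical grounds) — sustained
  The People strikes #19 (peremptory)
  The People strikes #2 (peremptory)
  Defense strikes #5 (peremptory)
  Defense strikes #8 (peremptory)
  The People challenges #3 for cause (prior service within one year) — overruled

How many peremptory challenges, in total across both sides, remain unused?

10

The People allotment: 7 base + 1 × 1 alternate + 3 multi-party = 11. Defense allotment: 7 base + 1 × 1 alternate = 8.
The People peremptories used: #13, #15, #16, #1, #19, #2 — 6 (for-cause on #18, #6, #3 don't count).
Defense peremptories used: #4, #5, #8 — 3 (the for-cause on #6 doesn't count).
Remaining: (11 − 6) + (8 − 3) = 10.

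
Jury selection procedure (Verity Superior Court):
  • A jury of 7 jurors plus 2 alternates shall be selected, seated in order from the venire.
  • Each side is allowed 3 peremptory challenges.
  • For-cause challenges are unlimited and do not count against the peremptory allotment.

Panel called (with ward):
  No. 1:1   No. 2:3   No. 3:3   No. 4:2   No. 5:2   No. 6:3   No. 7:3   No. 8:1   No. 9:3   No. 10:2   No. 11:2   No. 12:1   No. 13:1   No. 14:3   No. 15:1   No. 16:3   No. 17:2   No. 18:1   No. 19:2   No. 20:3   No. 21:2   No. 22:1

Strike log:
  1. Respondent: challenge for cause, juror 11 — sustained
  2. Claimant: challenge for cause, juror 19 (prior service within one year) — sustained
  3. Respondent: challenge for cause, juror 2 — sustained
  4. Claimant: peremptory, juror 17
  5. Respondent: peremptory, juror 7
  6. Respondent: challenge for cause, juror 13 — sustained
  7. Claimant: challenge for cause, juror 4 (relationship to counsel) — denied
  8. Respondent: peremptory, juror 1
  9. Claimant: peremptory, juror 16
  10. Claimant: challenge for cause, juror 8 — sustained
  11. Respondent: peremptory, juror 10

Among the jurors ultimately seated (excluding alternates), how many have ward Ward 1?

Removed: #1, #2, #7, #8, #10, #11, #13, #16, #17, #19.
Seated jurors 1–7: #3, #4, #5, #6, #9, #12, #14 (alternates #15, #18 not counted).
Of those, in Ward 1: #12 → 1.

1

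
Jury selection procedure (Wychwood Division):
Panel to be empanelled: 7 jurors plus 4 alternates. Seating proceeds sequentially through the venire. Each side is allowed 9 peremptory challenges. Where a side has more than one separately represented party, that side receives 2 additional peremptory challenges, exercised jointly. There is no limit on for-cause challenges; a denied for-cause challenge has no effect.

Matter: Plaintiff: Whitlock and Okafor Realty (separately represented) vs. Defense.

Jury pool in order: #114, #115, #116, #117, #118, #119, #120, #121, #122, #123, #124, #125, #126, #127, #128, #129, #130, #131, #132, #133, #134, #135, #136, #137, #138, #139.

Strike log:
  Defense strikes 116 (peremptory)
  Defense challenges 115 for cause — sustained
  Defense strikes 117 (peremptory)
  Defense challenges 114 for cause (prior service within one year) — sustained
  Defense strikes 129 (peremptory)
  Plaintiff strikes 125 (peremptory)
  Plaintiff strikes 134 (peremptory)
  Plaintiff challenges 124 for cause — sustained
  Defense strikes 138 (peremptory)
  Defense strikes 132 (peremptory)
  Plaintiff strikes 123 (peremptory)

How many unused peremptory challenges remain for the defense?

4

Defense allotment: 9.
Defense peremptories used: #116, #117, #129, #138, #132 — 5 (for-cause on #115, #114 don't count).
Remaining: 9 − 5 = 4.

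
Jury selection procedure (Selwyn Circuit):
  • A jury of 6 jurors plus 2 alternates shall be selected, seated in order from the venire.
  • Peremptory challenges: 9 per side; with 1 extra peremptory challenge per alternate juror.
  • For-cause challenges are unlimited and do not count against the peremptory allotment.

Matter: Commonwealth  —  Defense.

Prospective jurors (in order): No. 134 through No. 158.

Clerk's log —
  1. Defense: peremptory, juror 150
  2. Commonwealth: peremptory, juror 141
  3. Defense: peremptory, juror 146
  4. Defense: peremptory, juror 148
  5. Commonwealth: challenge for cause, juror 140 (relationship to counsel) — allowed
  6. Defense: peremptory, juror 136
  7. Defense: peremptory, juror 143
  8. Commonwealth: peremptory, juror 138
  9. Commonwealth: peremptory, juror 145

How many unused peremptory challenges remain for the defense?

Defense allotment: 9 base + 1 × 2 alternates = 11.
Defense peremptories used: #150, #146, #148, #136, #143 — 5.
Remaining: 11 − 5 = 6.

6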